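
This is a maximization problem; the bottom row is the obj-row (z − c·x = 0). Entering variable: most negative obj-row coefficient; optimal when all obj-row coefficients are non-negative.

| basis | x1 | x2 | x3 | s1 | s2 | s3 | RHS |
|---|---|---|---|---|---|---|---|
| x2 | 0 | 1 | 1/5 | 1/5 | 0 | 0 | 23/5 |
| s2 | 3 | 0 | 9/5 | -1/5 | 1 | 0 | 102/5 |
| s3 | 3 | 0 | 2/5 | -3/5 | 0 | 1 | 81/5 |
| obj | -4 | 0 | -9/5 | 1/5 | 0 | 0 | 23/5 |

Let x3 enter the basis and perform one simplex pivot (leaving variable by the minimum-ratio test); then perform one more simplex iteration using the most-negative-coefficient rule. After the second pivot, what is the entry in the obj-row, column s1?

Ratio test on column x3 — row 1: (23/5)/(1/5) = 23; row 2: (102/5)/(9/5) = 34/3; row 3: (81/5)/(2/5) = 81/2. Minimum is 34/3 at row 2 (s2 leaves); pivot element 9/5.
Divide row 2 by 9/5; eliminate column x3 from the other rows.
Second iteration: most negative obj-row entry is -1 in column x1, so x1 enters.
Ratio test on column x1 — row 1: entry -1/3 ≤ 0; row 2: (34/3)/(5/3) = 34/5; row 3: (35/3)/(7/3) = 5. Minimum is 5 at row 3 (s3 leaves); pivot element 7/3.
Divide row 3 by 7/3; eliminate column x1 from the other rows.
After both pivots, the entry at the obj-row, column s1 is -5/21.

-5/21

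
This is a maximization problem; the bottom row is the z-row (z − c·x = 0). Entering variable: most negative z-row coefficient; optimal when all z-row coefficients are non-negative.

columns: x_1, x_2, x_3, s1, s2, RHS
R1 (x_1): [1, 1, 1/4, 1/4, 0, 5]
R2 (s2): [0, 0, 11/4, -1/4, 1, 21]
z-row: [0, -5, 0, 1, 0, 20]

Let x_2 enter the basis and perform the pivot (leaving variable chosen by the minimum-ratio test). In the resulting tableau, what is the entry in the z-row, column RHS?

45

Ratio test on column x_2 — row 1: 5/1 = 5; row 2: entry 0 ≤ 0. Minimum is 5 at row 1 (x_1 leaves); pivot element 1.
Divide row 1 by 1; eliminate column x_2 from the other rows.
z-row update in column RHS: 20 − (-5)·5 = 45.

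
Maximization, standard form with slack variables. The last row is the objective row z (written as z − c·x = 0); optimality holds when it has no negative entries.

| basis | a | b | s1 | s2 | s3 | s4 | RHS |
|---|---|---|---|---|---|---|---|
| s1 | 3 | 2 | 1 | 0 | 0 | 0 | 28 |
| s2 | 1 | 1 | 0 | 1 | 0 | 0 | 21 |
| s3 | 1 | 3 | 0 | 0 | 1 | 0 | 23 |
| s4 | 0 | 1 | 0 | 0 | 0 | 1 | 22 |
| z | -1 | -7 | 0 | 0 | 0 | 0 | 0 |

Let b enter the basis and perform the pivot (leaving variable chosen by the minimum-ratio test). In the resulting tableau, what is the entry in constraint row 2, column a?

2/3

Ratio test on column b — row 1: 28/2 = 14; row 2: 21/1 = 21; row 3: 23/3 = 23/3; row 4: 22/1 = 22. Minimum is 23/3 at row 3 (s3 leaves); pivot element 3.
Divide row 3 by 3; eliminate column b from the other rows.
Row 2 update in column a: 1 − 1·(1/3) = 2/3.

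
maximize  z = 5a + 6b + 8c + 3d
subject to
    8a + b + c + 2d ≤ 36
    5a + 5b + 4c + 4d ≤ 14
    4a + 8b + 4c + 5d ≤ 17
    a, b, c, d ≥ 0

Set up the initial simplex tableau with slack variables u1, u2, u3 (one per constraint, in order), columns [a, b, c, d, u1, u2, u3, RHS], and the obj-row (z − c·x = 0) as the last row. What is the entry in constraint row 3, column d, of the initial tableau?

5

Constraint 3 has coefficient 5 on d.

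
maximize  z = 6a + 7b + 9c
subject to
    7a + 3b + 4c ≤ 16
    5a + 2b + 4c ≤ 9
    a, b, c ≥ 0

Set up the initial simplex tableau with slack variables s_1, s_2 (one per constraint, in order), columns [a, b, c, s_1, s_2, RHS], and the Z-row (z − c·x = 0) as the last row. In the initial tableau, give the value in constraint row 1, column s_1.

Slack s_1 belongs to constraint 1; its column is the unit vector e_1, so the entry in row 1 is 1.

1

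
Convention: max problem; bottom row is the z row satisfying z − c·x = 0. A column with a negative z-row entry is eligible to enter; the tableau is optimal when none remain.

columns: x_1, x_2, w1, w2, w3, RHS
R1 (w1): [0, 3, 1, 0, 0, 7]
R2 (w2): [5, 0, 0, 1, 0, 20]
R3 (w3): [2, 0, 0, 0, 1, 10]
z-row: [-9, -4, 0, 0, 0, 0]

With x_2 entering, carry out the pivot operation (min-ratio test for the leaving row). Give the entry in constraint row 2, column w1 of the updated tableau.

0

Ratio test on column x_2 — row 1: 7/3 = 7/3; row 2: entry 0 ≤ 0; row 3: entry 0 ≤ 0. Minimum is 7/3 at row 1 (w1 leaves); pivot element 3.
Divide row 1 by 3; eliminate column x_2 from the other rows.
Row 2 update in column w1: 0 − 0·(1/3) = 0.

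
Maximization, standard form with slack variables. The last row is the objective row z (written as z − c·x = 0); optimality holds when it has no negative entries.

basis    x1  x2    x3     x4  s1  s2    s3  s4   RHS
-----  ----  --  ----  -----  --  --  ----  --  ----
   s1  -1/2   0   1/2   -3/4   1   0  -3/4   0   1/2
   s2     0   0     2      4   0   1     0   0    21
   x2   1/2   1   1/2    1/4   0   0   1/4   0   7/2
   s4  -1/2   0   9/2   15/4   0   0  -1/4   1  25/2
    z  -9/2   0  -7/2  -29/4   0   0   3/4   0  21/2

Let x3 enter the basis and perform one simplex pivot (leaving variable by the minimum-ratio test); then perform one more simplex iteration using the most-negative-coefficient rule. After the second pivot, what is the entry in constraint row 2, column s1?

2

Ratio test on column x3 — row 1: (1/2)/(1/2) = 1; row 2: 21/2 = 21/2; row 3: (7/2)/(1/2) = 7; row 4: (25/2)/(9/2) = 25/9. Minimum is 1 at row 1 (s1 leaves); pivot element 1/2.
Divide row 1 by 1/2; eliminate column x3 from the other rows.
Second iteration: most negative z-row entry is -25/2 in column x4, so x4 enters.
Ratio test on column x4 — row 1: entry -3/2 ≤ 0; row 2: 19/7 = 19/7; row 3: 3/1 = 3; row 4: 8/(21/2) = 16/21. Minimum is 16/21 at row 4 (s4 leaves); pivot element 21/2.
Divide row 4 by 21/2; eliminate column x4 from the other rows.
After both pivots, the entry at constraint row 2, column s1 is 2.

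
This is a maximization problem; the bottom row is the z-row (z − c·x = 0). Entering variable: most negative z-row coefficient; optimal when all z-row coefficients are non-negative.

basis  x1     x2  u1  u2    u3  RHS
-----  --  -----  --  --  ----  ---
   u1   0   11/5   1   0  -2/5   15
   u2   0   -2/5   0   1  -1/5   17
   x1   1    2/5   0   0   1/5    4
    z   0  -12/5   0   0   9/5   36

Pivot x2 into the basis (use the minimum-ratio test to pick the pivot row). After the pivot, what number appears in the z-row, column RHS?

Ratio test on column x2 — row 1: 15/(11/5) = 75/11; row 2: entry -2/5 ≤ 0; row 3: 4/(2/5) = 10. Minimum is 75/11 at row 1 (u1 leaves); pivot element 11/5.
Divide row 1 by 11/5; eliminate column x2 from the other rows.
z-row update in column RHS: 36 − (-12/5)·(75/11) = 576/11.

576/11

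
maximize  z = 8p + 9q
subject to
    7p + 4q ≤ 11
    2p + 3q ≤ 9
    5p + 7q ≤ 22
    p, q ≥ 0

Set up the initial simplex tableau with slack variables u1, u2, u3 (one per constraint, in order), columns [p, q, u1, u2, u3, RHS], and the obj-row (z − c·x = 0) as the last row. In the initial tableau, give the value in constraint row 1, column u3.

0

Slack u3 belongs to constraint 3; its column is the unit vector e_3, so the entry in row 1 is 0.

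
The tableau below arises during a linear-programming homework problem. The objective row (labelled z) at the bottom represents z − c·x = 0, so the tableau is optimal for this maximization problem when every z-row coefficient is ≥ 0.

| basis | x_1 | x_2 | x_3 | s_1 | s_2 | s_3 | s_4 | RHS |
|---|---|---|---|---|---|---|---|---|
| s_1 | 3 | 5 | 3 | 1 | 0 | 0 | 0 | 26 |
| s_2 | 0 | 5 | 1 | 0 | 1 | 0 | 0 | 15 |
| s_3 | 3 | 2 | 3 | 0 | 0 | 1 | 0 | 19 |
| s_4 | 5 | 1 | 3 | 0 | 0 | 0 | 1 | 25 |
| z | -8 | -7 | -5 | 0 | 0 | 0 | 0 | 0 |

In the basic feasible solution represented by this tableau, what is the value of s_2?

15

s_2 is basic (row 2); its value is the RHS of that row, 15.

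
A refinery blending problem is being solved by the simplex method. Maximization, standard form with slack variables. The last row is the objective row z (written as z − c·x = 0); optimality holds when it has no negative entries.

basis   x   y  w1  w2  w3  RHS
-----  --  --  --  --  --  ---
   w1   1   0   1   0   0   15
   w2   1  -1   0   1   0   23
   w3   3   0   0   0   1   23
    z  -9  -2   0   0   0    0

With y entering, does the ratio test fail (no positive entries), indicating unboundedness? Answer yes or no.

Every constraint-row entry in column y is ≤ 0, so increasing y is unbounded.

yes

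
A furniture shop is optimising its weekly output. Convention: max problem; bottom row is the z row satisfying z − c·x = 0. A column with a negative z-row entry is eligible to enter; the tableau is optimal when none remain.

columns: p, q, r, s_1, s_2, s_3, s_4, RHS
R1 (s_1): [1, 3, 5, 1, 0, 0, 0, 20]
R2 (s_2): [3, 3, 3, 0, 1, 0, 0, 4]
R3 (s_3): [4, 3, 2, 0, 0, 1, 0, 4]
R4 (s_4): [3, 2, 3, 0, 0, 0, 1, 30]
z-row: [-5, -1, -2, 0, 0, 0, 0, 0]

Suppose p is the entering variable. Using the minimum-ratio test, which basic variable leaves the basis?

Column p entries and ratios — s_1: 20/1 = 20; s_2: 4/3 = 4/3; s_3: 4/4 = 1; s_4: 30/3 = 10.
Smallest ratio is 1 in the row of s_3, so s_3 leaves.

s_3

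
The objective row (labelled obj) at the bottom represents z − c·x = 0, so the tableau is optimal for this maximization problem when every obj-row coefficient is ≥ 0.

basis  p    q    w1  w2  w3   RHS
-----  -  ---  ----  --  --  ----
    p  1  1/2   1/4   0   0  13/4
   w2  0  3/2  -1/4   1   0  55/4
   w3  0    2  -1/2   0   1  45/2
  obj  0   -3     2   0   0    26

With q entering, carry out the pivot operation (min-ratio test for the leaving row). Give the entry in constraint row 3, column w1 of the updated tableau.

-3/2

Ratio test on column q — row 1: (13/4)/(1/2) = 13/2; row 2: (55/4)/(3/2) = 55/6; row 3: (45/2)/2 = 45/4. Minimum is 13/2 at row 1 (p leaves); pivot element 1/2.
Divide row 1 by 1/2; eliminate column q from the other rows.
Row 3 update in column w1: -1/2 − 2·(1/2) = -3/2.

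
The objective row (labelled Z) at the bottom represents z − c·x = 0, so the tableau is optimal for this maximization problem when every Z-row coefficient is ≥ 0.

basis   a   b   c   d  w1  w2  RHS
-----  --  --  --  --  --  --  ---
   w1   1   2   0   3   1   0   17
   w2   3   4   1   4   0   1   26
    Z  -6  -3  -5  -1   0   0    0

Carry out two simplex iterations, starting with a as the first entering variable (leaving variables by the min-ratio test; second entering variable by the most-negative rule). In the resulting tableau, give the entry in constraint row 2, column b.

Ratio test on column a — row 1: 17/1 = 17; row 2: 26/3 = 26/3. Minimum is 26/3 at row 2 (w2 leaves); pivot element 3.
Divide row 2 by 3; eliminate column a from the other rows.
Second iteration: most negative Z-row entry is -3 in column c, so c enters.
Ratio test on column c — row 1: entry -1/3 ≤ 0; row 2: (26/3)/(1/3) = 26. Minimum is 26 at row 2 (a leaves); pivot element 1/3.
Divide row 2 by 1/3; eliminate column c from the other rows.
After both pivots, the entry at constraint row 2, column b is 4.

4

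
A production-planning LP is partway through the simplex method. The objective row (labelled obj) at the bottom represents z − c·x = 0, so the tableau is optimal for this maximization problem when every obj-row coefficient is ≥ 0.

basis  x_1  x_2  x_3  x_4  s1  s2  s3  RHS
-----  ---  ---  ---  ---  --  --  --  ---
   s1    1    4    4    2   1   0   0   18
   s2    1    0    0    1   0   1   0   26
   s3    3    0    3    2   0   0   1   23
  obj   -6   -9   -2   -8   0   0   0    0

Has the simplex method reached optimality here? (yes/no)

The obj-row has a negative entry -9 in column x_2, so it is not optimal.

no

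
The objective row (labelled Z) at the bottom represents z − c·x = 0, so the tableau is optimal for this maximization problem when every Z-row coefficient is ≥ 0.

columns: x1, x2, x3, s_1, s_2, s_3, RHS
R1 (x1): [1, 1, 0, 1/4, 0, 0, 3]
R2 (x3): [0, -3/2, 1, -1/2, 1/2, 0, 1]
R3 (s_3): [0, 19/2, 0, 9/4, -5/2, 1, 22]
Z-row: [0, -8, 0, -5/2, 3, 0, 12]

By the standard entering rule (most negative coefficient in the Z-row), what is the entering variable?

Negative Z-row entries: x2: -8, s_1: -5/2.
The most negative is -8 in column x2, so x2 enters.

x2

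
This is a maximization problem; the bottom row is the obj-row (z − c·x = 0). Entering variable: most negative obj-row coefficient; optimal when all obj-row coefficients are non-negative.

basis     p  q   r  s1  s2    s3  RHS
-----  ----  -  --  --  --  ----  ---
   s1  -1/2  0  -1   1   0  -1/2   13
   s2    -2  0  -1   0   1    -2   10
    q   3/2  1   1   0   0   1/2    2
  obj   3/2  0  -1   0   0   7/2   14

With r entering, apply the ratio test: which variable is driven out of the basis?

Column r entries and ratios — s1: -1 ≤ 0, skip; s2: -1 ≤ 0, skip; q: 2/1 = 2.
Smallest ratio is 2 in the row of q, so q leaves.

q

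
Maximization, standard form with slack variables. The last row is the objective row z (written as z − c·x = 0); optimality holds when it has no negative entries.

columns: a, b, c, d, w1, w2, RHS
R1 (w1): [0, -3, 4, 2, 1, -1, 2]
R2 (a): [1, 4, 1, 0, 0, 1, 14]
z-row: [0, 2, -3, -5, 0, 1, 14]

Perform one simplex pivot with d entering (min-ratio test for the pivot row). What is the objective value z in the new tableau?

19

Ratio test on column d — row 1: 2/2 = 1; row 2: entry 0 ≤ 0. Minimum is 1 at row 1 (w1 leaves); pivot element 2.
Pivot on row 1; the z-row RHS becomes 14 − (-5)·1 = 19.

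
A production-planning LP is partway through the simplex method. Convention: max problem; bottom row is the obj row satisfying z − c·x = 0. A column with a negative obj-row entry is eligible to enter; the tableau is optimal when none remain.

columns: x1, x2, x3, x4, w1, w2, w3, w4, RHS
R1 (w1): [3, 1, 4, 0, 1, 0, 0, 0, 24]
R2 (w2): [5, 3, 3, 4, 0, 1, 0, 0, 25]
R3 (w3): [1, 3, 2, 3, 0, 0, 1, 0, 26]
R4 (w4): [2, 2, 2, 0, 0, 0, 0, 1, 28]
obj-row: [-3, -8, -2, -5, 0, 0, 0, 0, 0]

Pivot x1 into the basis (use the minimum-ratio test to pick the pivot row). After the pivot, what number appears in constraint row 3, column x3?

Ratio test on column x1 — row 1: 24/3 = 8; row 2: 25/5 = 5; row 3: 26/1 = 26; row 4: 28/2 = 14. Minimum is 5 at row 2 (w2 leaves); pivot element 5.
Divide row 2 by 5; eliminate column x1 from the other rows.
Row 3 update in column x3: 2 − 1·(3/5) = 7/5.

7/5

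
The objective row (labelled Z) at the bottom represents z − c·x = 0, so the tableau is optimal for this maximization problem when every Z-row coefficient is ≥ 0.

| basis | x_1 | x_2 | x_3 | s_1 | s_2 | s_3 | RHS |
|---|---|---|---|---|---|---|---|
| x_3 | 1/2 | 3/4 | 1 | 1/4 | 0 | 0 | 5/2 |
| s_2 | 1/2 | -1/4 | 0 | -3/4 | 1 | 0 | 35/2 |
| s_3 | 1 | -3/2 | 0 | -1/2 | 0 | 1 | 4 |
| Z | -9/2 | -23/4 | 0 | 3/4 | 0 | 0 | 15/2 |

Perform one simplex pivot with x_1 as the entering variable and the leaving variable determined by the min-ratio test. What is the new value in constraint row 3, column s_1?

Ratio test on column x_1 — row 1: (5/2)/(1/2) = 5; row 2: (35/2)/(1/2) = 35; row 3: 4/1 = 4. Minimum is 4 at row 3 (s_3 leaves); pivot element 1.
Divide row 3 by 1; eliminate column x_1 from the other rows.
In the new row 3, the s_1 entry is the old entry divided by the pivot: (-1/2)/1 = -1/2.

-1/2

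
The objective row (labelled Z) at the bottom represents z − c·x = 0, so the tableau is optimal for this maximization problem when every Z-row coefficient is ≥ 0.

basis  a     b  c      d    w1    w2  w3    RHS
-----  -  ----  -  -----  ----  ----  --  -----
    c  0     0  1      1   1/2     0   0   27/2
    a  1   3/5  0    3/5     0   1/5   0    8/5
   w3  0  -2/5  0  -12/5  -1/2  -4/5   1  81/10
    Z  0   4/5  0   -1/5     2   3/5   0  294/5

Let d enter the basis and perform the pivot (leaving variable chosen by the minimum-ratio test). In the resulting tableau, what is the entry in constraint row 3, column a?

Ratio test on column d — row 1: (27/2)/1 = 27/2; row 2: (8/5)/(3/5) = 8/3; row 3: entry -12/5 ≤ 0. Minimum is 8/3 at row 2 (a leaves); pivot element 3/5.
Divide row 2 by 3/5; eliminate column d from the other rows.
Row 3 update in column a: 0 − (-12/5)·(5/3) = 4.

4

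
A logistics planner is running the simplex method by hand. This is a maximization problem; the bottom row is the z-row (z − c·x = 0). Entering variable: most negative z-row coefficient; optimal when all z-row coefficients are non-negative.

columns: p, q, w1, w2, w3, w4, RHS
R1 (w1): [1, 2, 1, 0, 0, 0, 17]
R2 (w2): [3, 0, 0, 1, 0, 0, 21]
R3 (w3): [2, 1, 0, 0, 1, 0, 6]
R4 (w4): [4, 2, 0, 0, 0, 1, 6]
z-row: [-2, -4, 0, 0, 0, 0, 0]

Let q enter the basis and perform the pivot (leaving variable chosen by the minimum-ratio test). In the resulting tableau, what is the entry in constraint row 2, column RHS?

21

Ratio test on column q — row 1: 17/2 = 17/2; row 2: entry 0 ≤ 0; row 3: 6/1 = 6; row 4: 6/2 = 3. Minimum is 3 at row 4 (w4 leaves); pivot element 2.
Divide row 4 by 2; eliminate column q from the other rows.
Row 2 update in column RHS: 21 − 0·3 = 21.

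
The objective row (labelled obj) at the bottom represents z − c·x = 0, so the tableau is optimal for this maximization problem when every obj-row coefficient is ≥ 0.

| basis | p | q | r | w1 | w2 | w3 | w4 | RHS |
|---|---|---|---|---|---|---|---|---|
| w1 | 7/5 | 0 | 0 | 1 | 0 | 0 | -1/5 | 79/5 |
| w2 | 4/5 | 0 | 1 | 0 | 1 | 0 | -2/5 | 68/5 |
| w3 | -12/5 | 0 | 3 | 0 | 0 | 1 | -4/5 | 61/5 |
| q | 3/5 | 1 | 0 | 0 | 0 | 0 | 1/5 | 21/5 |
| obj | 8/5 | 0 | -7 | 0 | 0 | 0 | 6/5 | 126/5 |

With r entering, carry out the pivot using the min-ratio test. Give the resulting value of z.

161/3

Ratio test on column r — row 1: entry 0 ≤ 0; row 2: (68/5)/1 = 68/5; row 3: (61/5)/3 = 61/15; row 4: entry 0 ≤ 0. Minimum is 61/15 at row 3 (w3 leaves); pivot element 3.
Pivot on row 3; the obj-row RHS becomes 126/5 − (-7)·(61/15) = 161/3.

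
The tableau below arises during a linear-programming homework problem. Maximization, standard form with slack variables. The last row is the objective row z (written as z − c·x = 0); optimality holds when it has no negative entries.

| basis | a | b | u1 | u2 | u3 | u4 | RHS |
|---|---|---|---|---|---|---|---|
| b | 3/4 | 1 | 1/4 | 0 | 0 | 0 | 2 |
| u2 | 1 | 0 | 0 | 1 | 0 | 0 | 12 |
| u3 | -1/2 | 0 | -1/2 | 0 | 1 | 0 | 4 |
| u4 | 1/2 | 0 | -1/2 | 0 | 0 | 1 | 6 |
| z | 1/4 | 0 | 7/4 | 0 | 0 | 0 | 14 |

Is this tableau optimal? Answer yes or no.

Every z-row coefficient is ≥ 0, so the tableau is optimal.

yes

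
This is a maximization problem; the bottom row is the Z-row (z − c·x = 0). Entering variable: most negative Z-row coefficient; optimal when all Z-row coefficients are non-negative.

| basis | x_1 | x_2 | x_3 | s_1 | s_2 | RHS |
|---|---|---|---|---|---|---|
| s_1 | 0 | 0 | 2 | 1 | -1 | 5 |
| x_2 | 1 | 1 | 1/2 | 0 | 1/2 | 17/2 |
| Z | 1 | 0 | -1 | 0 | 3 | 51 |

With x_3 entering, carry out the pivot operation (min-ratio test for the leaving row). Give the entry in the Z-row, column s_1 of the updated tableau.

1/2

Ratio test on column x_3 — row 1: 5/2 = 5/2; row 2: (17/2)/(1/2) = 17. Minimum is 5/2 at row 1 (s_1 leaves); pivot element 2.
Divide row 1 by 2; eliminate column x_3 from the other rows.
Z-row update in column s_1: 0 − (-1)·(1/2) = 1/2.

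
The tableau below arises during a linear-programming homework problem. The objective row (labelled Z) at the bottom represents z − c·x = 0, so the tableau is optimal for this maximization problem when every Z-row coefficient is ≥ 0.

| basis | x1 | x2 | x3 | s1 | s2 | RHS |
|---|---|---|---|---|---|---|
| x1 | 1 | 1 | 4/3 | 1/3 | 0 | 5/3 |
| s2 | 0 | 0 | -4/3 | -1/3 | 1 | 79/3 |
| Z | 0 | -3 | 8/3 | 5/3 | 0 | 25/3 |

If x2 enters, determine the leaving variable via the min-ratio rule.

x1

Column x2 entries and ratios — x1: (5/3)/1 = 5/3; s2: 0 ≤ 0, skip.
Smallest ratio is 5/3 in the row of x1, so x1 leaves.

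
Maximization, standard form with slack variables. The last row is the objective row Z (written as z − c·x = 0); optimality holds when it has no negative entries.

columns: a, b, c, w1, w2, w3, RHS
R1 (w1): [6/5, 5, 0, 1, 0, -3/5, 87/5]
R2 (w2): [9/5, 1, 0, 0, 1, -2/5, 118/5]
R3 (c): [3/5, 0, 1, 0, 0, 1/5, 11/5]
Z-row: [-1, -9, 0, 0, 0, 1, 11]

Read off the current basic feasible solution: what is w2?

w2 is basic (row 2); its value is the RHS of that row, 118/5.

118/5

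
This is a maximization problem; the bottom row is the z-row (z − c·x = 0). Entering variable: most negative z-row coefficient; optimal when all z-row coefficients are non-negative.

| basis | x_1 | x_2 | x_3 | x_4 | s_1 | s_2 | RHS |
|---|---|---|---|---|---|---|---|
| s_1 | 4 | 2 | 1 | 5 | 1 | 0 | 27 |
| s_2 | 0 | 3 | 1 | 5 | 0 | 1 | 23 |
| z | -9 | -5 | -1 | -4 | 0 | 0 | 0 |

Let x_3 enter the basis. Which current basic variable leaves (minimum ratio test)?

Column x_3 entries and ratios — s_1: 27/1 = 27; s_2: 23/1 = 23.
Smallest ratio is 23 in the row of s_2, so s_2 leaves.

s_2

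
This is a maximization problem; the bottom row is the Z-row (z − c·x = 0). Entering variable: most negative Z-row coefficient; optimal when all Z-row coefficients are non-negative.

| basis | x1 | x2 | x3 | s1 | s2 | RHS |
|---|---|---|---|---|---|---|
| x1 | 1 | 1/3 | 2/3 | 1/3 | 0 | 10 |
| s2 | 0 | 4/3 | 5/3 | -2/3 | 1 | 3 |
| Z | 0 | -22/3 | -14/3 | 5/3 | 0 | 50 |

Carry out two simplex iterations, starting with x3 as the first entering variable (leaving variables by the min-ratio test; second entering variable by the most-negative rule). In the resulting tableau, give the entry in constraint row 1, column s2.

Ratio test on column x3 — row 1: 10/(2/3) = 15; row 2: 3/(5/3) = 9/5. Minimum is 9/5 at row 2 (s2 leaves); pivot element 5/3.
Divide row 2 by 5/3; eliminate column x3 from the other rows.
Second iteration: most negative Z-row entry is -18/5 in column x2, so x2 enters.
Ratio test on column x2 — row 1: entry -1/5 ≤ 0; row 2: (9/5)/(4/5) = 9/4. Minimum is 9/4 at row 2 (x3 leaves); pivot element 4/5.
Divide row 2 by 4/5; eliminate column x2 from the other rows.
After both pivots, the entry at constraint row 1, column s2 is -1/4.

-1/4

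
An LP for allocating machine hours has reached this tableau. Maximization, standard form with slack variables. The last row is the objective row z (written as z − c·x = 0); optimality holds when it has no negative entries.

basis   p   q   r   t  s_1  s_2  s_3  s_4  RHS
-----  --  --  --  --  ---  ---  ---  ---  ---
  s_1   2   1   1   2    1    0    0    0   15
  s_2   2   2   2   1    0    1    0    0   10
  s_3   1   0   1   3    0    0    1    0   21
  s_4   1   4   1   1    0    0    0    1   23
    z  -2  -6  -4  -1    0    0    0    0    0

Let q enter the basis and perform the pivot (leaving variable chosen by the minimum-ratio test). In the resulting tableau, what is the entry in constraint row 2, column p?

Ratio test on column q — row 1: 15/1 = 15; row 2: 10/2 = 5; row 3: entry 0 ≤ 0; row 4: 23/4 = 23/4. Minimum is 5 at row 2 (s_2 leaves); pivot element 2.
Divide row 2 by 2; eliminate column q from the other rows.
In the new row 2, the p entry is the old entry divided by the pivot: 2/2 = 1.

1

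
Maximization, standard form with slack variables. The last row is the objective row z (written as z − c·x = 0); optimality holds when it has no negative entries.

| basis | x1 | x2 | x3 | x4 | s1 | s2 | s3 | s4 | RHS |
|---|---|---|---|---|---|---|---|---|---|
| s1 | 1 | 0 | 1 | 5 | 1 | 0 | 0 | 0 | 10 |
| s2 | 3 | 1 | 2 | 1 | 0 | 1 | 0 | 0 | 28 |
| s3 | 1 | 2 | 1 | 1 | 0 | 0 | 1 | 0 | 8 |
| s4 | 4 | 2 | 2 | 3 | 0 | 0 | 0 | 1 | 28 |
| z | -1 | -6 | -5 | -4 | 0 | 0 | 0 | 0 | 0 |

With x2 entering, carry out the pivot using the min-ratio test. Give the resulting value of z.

Ratio test on column x2 — row 1: entry 0 ≤ 0; row 2: 28/1 = 28; row 3: 8/2 = 4; row 4: 28/2 = 14. Minimum is 4 at row 3 (s3 leaves); pivot element 2.
Pivot on row 3; the z-row RHS becomes 0 − (-6)·4 = 24.

24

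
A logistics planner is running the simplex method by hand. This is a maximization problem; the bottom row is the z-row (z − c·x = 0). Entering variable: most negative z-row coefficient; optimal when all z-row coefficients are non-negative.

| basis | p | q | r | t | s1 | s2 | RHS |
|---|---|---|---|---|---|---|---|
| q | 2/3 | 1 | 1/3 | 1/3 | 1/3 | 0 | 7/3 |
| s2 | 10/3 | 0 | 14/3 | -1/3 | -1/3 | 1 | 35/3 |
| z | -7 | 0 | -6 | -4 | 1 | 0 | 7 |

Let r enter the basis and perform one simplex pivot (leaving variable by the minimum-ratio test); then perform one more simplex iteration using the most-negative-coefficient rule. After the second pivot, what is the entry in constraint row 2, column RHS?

14/5

Ratio test on column r — row 1: (7/3)/(1/3) = 7; row 2: (35/3)/(14/3) = 5/2. Minimum is 5/2 at row 2 (s2 leaves); pivot element 14/3.
Divide row 2 by 14/3; eliminate column r from the other rows.
Second iteration: most negative z-row entry is -31/7 in column t, so t enters.
Ratio test on column t — row 1: (3/2)/(5/14) = 21/5; row 2: entry -1/14 ≤ 0. Minimum is 21/5 at row 1 (q leaves); pivot element 5/14.
Divide row 1 by 5/14; eliminate column t from the other rows.
After both pivots, the entry at constraint row 2, column RHS is 14/5.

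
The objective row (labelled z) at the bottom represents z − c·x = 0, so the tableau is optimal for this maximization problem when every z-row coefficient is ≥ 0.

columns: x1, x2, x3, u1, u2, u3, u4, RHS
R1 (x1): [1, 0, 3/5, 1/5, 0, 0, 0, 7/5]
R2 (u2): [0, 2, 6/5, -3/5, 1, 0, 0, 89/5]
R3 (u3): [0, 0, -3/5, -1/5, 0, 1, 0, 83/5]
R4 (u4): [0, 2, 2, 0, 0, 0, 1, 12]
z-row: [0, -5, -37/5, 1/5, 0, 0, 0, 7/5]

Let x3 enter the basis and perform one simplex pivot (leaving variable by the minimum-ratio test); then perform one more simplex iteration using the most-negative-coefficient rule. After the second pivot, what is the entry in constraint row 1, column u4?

Ratio test on column x3 — row 1: (7/5)/(3/5) = 7/3; row 2: (89/5)/(6/5) = 89/6; row 3: entry -3/5 ≤ 0; row 4: 12/2 = 6. Minimum is 7/3 at row 1 (x1 leaves); pivot element 3/5.
Divide row 1 by 3/5; eliminate column x3 from the other rows.
Second iteration: most negative z-row entry is -5 in column x2, so x2 enters.
Ratio test on column x2 — row 1: entry 0 ≤ 0; row 2: 15/2 = 15/2; row 3: entry 0 ≤ 0; row 4: (22/3)/2 = 11/3. Minimum is 11/3 at row 4 (u4 leaves); pivot element 2.
Divide row 4 by 2; eliminate column x2 from the other rows.
After both pivots, the entry at constraint row 1, column u4 is 0.

0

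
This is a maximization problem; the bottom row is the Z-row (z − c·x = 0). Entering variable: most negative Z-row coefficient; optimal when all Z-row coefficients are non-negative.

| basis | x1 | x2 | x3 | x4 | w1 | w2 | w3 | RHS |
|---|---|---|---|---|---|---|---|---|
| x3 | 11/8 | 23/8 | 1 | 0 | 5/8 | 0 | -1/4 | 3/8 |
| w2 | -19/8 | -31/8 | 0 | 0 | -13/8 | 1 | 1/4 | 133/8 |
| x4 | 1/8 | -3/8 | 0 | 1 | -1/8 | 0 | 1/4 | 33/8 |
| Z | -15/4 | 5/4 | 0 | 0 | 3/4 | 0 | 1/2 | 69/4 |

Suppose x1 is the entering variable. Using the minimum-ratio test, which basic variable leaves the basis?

x3

Column x1 entries and ratios — x3: (3/8)/(11/8) = 3/11; w2: -19/8 ≤ 0, skip; x4: (33/8)/(1/8) = 33.
Smallest ratio is 3/11 in the row of x3, so x3 leaves.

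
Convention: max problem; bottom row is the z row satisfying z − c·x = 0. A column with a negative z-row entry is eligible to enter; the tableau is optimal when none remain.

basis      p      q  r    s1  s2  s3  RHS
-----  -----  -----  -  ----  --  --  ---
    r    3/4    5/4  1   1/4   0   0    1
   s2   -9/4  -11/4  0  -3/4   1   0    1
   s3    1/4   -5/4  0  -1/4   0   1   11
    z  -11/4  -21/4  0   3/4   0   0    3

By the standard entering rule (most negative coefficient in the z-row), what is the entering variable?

q

Negative z-row entries: p: -11/4, q: -21/4.
The most negative is -21/4 in column q, so q enters.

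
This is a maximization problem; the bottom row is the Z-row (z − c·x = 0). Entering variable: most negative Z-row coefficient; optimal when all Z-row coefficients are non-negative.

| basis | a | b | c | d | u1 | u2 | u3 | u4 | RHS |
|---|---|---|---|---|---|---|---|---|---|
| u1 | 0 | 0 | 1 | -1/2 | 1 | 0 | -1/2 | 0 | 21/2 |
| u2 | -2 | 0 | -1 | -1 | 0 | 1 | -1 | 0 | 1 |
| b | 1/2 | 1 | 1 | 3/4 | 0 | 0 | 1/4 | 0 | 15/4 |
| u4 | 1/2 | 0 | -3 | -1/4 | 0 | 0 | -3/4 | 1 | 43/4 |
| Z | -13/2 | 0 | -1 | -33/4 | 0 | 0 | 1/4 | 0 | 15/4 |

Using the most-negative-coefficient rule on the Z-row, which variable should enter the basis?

d

Negative Z-row entries: a: -13/2, c: -1, d: -33/4.
The most negative is -33/4 in column d, so d enters.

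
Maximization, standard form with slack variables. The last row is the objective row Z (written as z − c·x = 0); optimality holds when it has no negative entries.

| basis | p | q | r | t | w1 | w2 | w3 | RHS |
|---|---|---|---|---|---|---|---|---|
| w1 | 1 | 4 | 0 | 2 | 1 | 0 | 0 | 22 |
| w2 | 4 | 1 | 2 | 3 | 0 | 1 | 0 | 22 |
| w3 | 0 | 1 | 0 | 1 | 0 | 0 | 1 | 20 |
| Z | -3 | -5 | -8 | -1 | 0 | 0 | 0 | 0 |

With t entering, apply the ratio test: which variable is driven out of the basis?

Column t entries and ratios — w1: 22/2 = 11; w2: 22/3 = 22/3; w3: 20/1 = 20.
Smallest ratio is 22/3 in the row of w2, so w2 leaves.

w2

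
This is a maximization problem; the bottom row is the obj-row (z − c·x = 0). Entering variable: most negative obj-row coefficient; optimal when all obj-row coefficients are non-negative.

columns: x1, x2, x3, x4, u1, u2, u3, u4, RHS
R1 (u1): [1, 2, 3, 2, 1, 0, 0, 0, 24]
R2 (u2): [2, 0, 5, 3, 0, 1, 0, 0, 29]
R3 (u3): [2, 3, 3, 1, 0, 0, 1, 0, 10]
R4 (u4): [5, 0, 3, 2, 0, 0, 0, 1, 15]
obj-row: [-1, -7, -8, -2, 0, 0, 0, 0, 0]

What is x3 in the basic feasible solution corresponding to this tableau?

0

x3 is not in the basis, so in the current basic feasible solution x3 = 0.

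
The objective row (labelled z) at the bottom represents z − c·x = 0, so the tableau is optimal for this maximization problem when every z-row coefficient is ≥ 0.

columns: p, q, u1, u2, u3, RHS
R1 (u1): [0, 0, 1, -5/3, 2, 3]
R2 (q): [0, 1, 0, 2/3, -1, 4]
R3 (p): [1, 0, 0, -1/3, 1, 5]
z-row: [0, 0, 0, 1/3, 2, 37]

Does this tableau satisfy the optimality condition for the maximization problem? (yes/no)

yes

Every z-row coefficient is ≥ 0, so the tableau is optimal.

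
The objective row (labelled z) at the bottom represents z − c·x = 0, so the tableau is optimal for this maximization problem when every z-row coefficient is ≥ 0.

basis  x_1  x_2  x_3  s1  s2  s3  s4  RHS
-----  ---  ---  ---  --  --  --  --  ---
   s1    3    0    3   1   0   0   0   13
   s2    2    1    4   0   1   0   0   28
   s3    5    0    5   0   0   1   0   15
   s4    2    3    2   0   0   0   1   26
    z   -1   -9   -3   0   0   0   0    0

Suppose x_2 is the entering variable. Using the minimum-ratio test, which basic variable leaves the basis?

Column x_2 entries and ratios — s1: 0 ≤ 0, skip; s2: 28/1 = 28; s3: 0 ≤ 0, skip; s4: 26/3 = 26/3.
Smallest ratio is 26/3 in the row of s4, so s4 leaves.

s4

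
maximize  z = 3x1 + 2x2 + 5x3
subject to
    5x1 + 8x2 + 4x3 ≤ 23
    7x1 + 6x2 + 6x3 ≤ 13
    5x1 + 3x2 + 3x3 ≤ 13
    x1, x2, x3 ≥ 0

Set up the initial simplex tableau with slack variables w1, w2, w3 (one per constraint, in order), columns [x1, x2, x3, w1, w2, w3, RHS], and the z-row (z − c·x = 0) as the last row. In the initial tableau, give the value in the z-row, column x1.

The z-row carries the negated objective coefficients: the x1 entry is -3.

-3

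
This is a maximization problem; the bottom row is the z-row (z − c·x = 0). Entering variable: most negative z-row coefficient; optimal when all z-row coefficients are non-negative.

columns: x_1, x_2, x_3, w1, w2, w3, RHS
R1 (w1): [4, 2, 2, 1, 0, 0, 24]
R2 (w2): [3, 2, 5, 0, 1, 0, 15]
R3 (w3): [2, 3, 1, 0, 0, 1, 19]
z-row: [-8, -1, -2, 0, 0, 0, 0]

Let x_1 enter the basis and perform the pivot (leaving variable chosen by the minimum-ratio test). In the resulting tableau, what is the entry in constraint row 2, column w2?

Ratio test on column x_1 — row 1: 24/4 = 6; row 2: 15/3 = 5; row 3: 19/2 = 19/2. Minimum is 5 at row 2 (w2 leaves); pivot element 3.
Divide row 2 by 3; eliminate column x_1 from the other rows.
In the new row 2, the w2 entry is the old entry divided by the pivot: 1/3 = 1/3.

1/3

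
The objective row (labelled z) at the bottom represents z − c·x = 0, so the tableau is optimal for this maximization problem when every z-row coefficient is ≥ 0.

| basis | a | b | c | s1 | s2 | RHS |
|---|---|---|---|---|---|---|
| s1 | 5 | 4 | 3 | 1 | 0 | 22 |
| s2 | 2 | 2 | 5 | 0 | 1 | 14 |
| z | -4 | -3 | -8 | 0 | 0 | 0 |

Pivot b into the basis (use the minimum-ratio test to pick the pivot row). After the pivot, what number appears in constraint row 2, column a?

-1/2

Ratio test on column b — row 1: 22/4 = 11/2; row 2: 14/2 = 7. Minimum is 11/2 at row 1 (s1 leaves); pivot element 4.
Divide row 1 by 4; eliminate column b from the other rows.
Row 2 update in column a: 2 − 2·(5/4) = -1/2.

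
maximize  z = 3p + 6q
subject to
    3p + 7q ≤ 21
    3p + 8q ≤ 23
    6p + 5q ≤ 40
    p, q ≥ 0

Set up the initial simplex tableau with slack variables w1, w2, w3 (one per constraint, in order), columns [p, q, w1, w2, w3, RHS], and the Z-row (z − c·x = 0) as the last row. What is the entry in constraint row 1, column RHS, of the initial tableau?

21

The RHS of constraint 1 is b_1 = 21.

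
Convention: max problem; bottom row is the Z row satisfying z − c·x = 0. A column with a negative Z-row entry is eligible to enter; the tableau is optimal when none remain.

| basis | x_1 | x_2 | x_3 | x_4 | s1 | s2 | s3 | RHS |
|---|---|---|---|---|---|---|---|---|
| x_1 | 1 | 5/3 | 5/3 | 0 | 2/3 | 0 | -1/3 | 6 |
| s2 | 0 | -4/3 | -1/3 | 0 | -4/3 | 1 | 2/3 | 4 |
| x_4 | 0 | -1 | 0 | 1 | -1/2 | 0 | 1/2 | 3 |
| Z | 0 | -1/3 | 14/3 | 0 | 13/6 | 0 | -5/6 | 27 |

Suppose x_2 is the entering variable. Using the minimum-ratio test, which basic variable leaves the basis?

Column x_2 entries and ratios — x_1: 6/(5/3) = 18/5; s2: -4/3 ≤ 0, skip; x_4: -1 ≤ 0, skip.
Smallest ratio is 18/5 in the row of x_1, so x_1 leaves.

x_1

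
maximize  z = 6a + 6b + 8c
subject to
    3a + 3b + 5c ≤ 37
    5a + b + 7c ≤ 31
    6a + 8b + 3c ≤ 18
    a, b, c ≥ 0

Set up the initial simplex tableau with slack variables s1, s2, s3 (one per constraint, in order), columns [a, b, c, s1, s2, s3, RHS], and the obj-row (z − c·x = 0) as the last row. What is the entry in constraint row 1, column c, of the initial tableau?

Constraint 1 has coefficient 5 on c.

5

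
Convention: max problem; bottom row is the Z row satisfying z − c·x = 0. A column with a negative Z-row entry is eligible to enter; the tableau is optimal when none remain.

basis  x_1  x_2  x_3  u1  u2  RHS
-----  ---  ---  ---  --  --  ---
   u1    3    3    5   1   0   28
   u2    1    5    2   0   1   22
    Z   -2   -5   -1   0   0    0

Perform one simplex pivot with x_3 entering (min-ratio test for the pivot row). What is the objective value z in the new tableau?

28/5

Ratio test on column x_3 — row 1: 28/5 = 28/5; row 2: 22/2 = 11. Minimum is 28/5 at row 1 (u1 leaves); pivot element 5.
Pivot on row 1; the Z-row RHS becomes 0 − (-1)·(28/5) = 28/5.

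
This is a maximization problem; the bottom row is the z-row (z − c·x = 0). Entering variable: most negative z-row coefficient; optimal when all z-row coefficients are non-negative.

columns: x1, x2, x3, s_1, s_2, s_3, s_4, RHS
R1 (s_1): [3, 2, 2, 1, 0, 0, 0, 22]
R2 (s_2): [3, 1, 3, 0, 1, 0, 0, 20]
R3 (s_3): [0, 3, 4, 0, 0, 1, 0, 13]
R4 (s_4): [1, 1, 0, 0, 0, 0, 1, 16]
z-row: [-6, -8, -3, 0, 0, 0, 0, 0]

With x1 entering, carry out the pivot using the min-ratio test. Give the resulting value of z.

Ratio test on column x1 — row 1: 22/3 = 22/3; row 2: 20/3 = 20/3; row 3: entry 0 ≤ 0; row 4: 16/1 = 16. Minimum is 20/3 at row 2 (s_2 leaves); pivot element 3.
Pivot on row 2; the z-row RHS becomes 0 − (-6)·(20/3) = 40.

40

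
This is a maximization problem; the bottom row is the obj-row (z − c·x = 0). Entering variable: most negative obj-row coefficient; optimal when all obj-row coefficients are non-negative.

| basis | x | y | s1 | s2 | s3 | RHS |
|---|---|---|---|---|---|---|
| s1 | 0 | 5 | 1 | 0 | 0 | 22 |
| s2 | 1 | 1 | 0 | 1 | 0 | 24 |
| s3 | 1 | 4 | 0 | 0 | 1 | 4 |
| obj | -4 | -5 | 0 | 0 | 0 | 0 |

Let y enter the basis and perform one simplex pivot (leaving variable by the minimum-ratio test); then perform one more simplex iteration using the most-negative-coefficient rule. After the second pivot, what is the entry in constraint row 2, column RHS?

Ratio test on column y — row 1: 22/5 = 22/5; row 2: 24/1 = 24; row 3: 4/4 = 1. Minimum is 1 at row 3 (s3 leaves); pivot element 4.
Divide row 3 by 4; eliminate column y from the other rows.
Second iteration: most negative obj-row entry is -11/4 in column x, so x enters.
Ratio test on column x — row 1: entry -5/4 ≤ 0; row 2: 23/(3/4) = 92/3; row 3: 1/(1/4) = 4. Minimum is 4 at row 3 (y leaves); pivot element 1/4.
Divide row 3 by 1/4; eliminate column x from the other rows.
After both pivots, the entry at constraint row 2, column RHS is 20.

20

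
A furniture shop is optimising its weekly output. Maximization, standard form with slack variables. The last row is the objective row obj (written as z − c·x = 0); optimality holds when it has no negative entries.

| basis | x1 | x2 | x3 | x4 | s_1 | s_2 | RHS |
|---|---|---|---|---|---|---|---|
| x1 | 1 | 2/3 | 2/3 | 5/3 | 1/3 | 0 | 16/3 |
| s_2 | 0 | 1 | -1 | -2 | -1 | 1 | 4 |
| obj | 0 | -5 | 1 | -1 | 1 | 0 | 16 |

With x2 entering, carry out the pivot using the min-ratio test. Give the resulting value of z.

Ratio test on column x2 — row 1: (16/3)/(2/3) = 8; row 2: 4/1 = 4. Minimum is 4 at row 2 (s_2 leaves); pivot element 1.
Pivot on row 2; the obj-row RHS becomes 16 − (-5)·4 = 36.

36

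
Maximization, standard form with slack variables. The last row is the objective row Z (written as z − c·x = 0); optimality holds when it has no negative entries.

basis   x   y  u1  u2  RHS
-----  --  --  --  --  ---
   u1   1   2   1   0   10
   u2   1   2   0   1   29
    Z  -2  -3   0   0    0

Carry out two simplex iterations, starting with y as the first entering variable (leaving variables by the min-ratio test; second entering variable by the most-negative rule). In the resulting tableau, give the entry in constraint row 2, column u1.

Ratio test on column y — row 1: 10/2 = 5; row 2: 29/2 = 29/2. Minimum is 5 at row 1 (u1 leaves); pivot element 2.
Divide row 1 by 2; eliminate column y from the other rows.
Second iteration: most negative Z-row entry is -1/2 in column x, so x enters.
Ratio test on column x — row 1: 5/(1/2) = 10; row 2: entry 0 ≤ 0. Minimum is 10 at row 1 (y leaves); pivot element 1/2.
Divide row 1 by 1/2; eliminate column x from the other rows.
After both pivots, the entry at constraint row 2, column u1 is -1.

-1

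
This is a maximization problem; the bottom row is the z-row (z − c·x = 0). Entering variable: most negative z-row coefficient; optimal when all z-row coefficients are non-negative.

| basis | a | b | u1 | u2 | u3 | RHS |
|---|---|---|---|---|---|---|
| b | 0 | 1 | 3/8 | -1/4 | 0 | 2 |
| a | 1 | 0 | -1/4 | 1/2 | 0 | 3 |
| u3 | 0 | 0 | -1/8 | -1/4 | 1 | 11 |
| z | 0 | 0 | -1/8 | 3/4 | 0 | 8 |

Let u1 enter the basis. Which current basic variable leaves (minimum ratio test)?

Column u1 entries and ratios — b: 2/(3/8) = 16/3; a: -1/4 ≤ 0, skip; u3: -1/8 ≤ 0, skip.
Smallest ratio is 16/3 in the row of b, so b leaves.

b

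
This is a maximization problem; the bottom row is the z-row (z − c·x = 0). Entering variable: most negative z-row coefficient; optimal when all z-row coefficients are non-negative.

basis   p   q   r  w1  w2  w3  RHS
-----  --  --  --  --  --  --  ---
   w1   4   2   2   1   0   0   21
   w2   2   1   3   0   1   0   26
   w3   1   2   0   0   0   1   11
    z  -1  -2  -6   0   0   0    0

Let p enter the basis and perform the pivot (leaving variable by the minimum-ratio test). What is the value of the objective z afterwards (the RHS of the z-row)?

Ratio test on column p — row 1: 21/4 = 21/4; row 2: 26/2 = 13; row 3: 11/1 = 11. Minimum is 21/4 at row 1 (w1 leaves); pivot element 4.
Pivot on row 1; the z-row RHS becomes 0 − (-1)·(21/4) = 21/4.

21/4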